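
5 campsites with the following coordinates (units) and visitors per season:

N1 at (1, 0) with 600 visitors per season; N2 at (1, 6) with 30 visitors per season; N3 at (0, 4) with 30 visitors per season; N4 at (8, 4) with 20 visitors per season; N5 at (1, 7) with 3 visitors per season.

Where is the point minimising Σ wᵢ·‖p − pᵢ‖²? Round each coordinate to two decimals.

(1.16, 0.59)

The minimiser of Σwᵢ‖p−pᵢ‖² is the weighted centroid p* = (Σwᵢpᵢ)/(Σwᵢ).
Σwᵢ = 683.
Σwᵢxᵢ = 600·1 + 30·1 + 30·0 + 20·8 + 3·1 = 793.
Σwᵢyᵢ = 600·0 + 30·6 + 30·4 + 20·4 + 3·7 = 401.
x* = 793/683 = 1.16, y* = 401/683 = 0.59.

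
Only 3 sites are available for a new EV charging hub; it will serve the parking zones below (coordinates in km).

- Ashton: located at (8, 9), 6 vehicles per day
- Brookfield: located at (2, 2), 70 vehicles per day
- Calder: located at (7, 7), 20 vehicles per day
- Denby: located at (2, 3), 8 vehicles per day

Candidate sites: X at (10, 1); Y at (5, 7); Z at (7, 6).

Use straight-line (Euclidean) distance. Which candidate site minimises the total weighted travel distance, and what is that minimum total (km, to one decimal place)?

Total weighted distance at each candidate:
  X (10, 1): total = 814.0
  Y (5, 7): total = 509.8
  Z (7, 6): total = 533.8
Minimum is at Y with total 509.8 km.

Y, total 509.8 km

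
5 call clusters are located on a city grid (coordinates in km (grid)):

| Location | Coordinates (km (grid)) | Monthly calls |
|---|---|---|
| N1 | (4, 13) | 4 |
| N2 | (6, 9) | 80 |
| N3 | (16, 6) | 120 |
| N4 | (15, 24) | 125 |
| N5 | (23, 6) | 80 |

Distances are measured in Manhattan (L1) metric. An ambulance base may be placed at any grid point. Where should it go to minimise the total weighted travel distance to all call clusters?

Manhattan distance separates: Σwᵢ(|x−xᵢ|+|y−yᵢ|) = Σwᵢ|x−xᵢ| + Σwᵢ|y−yᵢ|, so x and y are optimised independently as 1-D weighted medians.
Total weight W = 409; half = 204.5.
x-coordinate, sorted with cumulative weight:
  x=4 (N1, w=4) cum 4
  x=6 (N2, w=80) cum 84
  x=15 (N4, w=125) cum 209  ← median
  x=16 (N3, w=120) cum 329
  x=23 (N5, w=80) cum 409
⇒ x* = 15
y-coordinate, sorted with cumulative weight:
  y=6 (N3, w=120) cum 120
  y=6 (N5, w=80) cum 200
  y=9 (N2, w=80) cum 280  ← median
  y=13 (N1, w=4) cum 284
  y=24 (N4, w=125) cum 409
⇒ y* = 9

(15, 9)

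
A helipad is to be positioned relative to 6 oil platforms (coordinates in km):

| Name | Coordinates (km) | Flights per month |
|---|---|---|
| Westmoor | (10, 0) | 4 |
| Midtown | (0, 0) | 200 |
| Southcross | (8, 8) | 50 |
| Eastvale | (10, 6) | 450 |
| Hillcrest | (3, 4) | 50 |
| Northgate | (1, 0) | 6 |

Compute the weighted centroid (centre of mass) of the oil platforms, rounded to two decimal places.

(6.71, 4.34)

The minimiser of Σwᵢ‖p−pᵢ‖² is the weighted centroid p* = (Σwᵢpᵢ)/(Σwᵢ).
Σwᵢ = 760.
Σwᵢxᵢ = 4·10 + 200·0 + 50·8 + 450·10 + 50·3 + 6·1 = 5096.
Σwᵢyᵢ = 4·0 + 200·0 + 50·8 + 450·6 + 50·4 + 6·0 = 3300.
x* = 5096/760 = 6.71, y* = 3300/760 = 4.34.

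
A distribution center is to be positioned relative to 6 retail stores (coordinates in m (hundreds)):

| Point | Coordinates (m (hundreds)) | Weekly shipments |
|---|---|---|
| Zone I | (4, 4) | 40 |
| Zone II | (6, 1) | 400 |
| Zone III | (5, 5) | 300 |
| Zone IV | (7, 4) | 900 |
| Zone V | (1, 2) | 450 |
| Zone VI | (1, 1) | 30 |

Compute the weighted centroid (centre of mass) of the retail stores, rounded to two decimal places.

(5.11, 3.11)

The minimiser of Σwᵢ‖p−pᵢ‖² is the weighted centroid p* = (Σwᵢpᵢ)/(Σwᵢ).
Σwᵢ = 2120.
Σwᵢxᵢ = 40·4 + 400·6 + 300·5 + 900·7 + 450·1 + 30·1 = 10840.
Σwᵢyᵢ = 40·4 + 400·1 + 300·5 + 900·4 + 450·2 + 30·1 = 6590.
x* = 10840/2120 = 5.11, y* = 6590/2120 = 3.11.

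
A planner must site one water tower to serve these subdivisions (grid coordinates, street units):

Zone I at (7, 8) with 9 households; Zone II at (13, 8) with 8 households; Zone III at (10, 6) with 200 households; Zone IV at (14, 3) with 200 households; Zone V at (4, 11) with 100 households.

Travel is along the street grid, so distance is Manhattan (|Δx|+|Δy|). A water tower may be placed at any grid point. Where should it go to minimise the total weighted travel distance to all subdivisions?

(10, 6)

Manhattan distance separates: Σwᵢ(|x−xᵢ|+|y−yᵢ|) = Σwᵢ|x−xᵢ| + Σwᵢ|y−yᵢ|, so x and y are optimised independently as 1-D weighted medians.
Total weight W = 517; half = 258.5.
x-coordinate, sorted with cumulative weight:
  x=4 (Zone V, w=100) cum 100
  x=7 (Zone I, w=9) cum 109
  x=10 (Zone III, w=200) cum 309  ← median
  x=13 (Zone II, w=8) cum 317
  x=14 (Zone IV, w=200) cum 517
⇒ x* = 10
y-coordinate, sorted with cumulative weight:
  y=3 (Zone IV, w=200) cum 200
  y=6 (Zone III, w=200) cum 400  ← median
  y=8 (Zone I, w=9) cum 409
  y=8 (Zone II, w=8) cum 417
  y=11 (Zone V, w=100) cum 517
⇒ y* = 6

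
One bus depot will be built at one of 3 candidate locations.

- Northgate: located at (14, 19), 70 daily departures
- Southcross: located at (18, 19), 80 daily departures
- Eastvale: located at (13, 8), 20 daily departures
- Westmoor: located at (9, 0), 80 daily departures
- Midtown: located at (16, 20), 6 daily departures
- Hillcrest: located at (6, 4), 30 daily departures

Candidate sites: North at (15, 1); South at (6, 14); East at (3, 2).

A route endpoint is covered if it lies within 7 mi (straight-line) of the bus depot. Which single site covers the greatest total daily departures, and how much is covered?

Coverage radius r = 7 mi; a point is covered iff (Δx)²+(Δy)² ≤ 7² = 49.
  North (15, 1): covers {Westmoor} → 80
  South (6, 14): covers {none} → 0
  East (3, 2): covers {Westmoor, Hillcrest} → 110
Maximum coverage at East: 110 daily departures.

East, covering 110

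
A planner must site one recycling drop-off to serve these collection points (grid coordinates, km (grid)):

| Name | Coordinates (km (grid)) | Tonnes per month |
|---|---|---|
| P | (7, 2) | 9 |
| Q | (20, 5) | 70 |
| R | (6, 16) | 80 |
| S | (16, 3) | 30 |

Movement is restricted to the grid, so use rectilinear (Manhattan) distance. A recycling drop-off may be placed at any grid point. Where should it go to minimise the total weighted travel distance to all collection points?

(16, 5)

Manhattan distance separates: Σwᵢ(|x−xᵢ|+|y−yᵢ|) = Σwᵢ|x−xᵢ| + Σwᵢ|y−yᵢ|, so x and y are optimised independently as 1-D weighted medians.
Total weight W = 189; half = 94.5.
x-coordinate, sorted with cumulative weight:
  x=6 (R, w=80) cum 80
  x=7 (P, w=9) cum 89
  x=16 (S, w=30) cum 119  ← median
  x=20 (Q, w=70) cum 189
⇒ x* = 16
y-coordinate, sorted with cumulative weight:
  y=2 (P, w=9) cum 9
  y=3 (S, w=30) cum 39
  y=5 (Q, w=70) cum 109  ← median
  y=16 (R, w=80) cum 189
⇒ y* = 5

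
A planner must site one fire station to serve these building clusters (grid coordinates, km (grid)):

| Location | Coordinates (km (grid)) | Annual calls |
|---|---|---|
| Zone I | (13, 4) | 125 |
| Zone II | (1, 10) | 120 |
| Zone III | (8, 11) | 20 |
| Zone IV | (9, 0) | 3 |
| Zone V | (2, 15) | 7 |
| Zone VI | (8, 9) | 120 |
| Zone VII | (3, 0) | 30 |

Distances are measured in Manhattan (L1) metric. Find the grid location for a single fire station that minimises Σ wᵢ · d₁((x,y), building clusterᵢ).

(8, 9)

Manhattan distance separates: Σwᵢ(|x−xᵢ|+|y−yᵢ|) = Σwᵢ|x−xᵢ| + Σwᵢ|y−yᵢ|, so x and y are optimised independently as 1-D weighted medians.
Total weight W = 425; half = 212.5.
x-coordinate, sorted with cumulative weight:
  x=1 (Zone II, w=120) cum 120
  x=2 (Zone V, w=7) cum 127
  x=3 (Zone VII, w=30) cum 157
  x=8 (Zone III, w=20) cum 177
  x=8 (Zone VI, w=120) cum 297  ← median
  x=9 (Zone IV, w=3) cum 300
  x=13 (Zone I, w=125) cum 425
⇒ x* = 8
y-coordinate, sorted with cumulative weight:
  y=0 (Zone IV, w=3) cum 3
  y=0 (Zone VII, w=30) cum 33
  y=4 (Zone I, w=125) cum 158
  y=9 (Zone VI, w=120) cum 278  ← median
  y=10 (Zone II, w=120) cum 398
  y=11 (Zone III, w=20) cum 418
  y=15 (Zone V, w=7) cum 425
⇒ y* = 9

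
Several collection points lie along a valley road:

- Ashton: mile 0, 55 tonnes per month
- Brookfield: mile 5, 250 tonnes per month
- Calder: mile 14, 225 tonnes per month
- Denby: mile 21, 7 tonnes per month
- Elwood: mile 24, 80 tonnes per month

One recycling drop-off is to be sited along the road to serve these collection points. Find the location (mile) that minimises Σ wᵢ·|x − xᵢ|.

x = 14

For a sum of weighted absolute distances on a line, the optimum is the weighted median (not the mean). Total weight W = 617; half-weight = 308.5.
Sort by position and accumulate weight:
  mile 0 (Ashton, w=55) → cum 55
  mile 5 (Brookfield, w=250) → cum 305
  mile 14 (Calder, w=225) → cum 530  ≥ 308.5 → median here
  mile 21 (Denby, w=7) → cum 537
  mile 24 (Elwood, w=80) → cum 617
Optimal location: mile 14.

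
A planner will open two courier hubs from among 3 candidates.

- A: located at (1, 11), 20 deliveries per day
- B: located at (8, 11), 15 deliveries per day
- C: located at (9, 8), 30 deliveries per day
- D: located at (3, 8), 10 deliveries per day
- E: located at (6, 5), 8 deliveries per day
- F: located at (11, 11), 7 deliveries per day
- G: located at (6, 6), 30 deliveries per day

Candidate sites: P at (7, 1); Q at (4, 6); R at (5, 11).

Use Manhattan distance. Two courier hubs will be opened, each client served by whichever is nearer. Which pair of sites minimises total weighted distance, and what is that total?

{Q, R}, total 491

Evaluate every pair (each demand assigned to the nearer of the two):
  {Q, R}: total = 491
  {P, R}: total = 647
  {P, Q}: total = 703
Best pair: {Q, R} with total 491.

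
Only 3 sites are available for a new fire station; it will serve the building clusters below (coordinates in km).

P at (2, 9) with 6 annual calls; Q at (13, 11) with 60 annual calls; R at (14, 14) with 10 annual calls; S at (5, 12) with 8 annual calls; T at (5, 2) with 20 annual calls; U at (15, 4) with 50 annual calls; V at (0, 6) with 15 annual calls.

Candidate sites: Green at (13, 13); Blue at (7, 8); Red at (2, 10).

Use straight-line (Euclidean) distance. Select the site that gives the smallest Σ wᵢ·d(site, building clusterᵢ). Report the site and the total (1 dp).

Green, total 1223.3 km

Total weighted distance at each candidate:
  Green (13, 13): total = 1223.3
  Blue (7, 8): total = 1244.0
  Red (2, 10): total = 1777.9
Minimum is at Green with total 1223.3 km.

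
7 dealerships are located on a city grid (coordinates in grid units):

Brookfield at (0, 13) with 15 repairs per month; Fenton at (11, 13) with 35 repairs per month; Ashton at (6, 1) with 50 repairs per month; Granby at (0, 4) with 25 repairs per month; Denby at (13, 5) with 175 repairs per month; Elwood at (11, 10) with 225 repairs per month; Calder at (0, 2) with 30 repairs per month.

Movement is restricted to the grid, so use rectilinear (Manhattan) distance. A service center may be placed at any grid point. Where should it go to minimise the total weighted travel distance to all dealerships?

(11, 5)

Manhattan distance separates: Σwᵢ(|x−xᵢ|+|y−yᵢ|) = Σwᵢ|x−xᵢ| + Σwᵢ|y−yᵢ|, so x and y are optimised independently as 1-D weighted medians.
Total weight W = 555; half = 277.5.
x-coordinate, sorted with cumulative weight:
  x=0 (Brookfield, w=15) cum 15
  x=0 (Granby, w=25) cum 40
  x=0 (Calder, w=30) cum 70
  x=6 (Ashton, w=50) cum 120
  x=11 (Fenton, w=35) cum 155
  x=11 (Elwood, w=225) cum 380  ← median
  x=13 (Denby, w=175) cum 555
⇒ x* = 11
y-coordinate, sorted with cumulative weight:
  y=1 (Ashton, w=50) cum 50
  y=2 (Calder, w=30) cum 80
  y=4 (Granby, w=25) cum 105
  y=5 (Denby, w=175) cum 280  ← median
  y=10 (Elwood, w=225) cum 505
  y=13 (Brookfield, w=15) cum 520
  y=13 (Fenton, w=35) cum 555
⇒ y* = 5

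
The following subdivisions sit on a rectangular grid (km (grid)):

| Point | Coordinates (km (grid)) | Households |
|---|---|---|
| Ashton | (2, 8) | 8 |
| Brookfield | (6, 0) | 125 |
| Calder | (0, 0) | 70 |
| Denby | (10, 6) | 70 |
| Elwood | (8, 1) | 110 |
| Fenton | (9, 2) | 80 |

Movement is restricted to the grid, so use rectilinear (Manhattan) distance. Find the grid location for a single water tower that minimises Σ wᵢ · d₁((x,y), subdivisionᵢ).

(8, 1)

Manhattan distance separates: Σwᵢ(|x−xᵢ|+|y−yᵢ|) = Σwᵢ|x−xᵢ| + Σwᵢ|y−yᵢ|, so x and y are optimised independently as 1-D weighted medians.
Total weight W = 463; half = 231.5.
x-coordinate, sorted with cumulative weight:
  x=0 (Calder, w=70) cum 70
  x=2 (Ashton, w=8) cum 78
  x=6 (Brookfield, w=125) cum 203
  x=8 (Elwood, w=110) cum 313  ← median
  x=9 (Fenton, w=80) cum 393
  x=10 (Denby, w=70) cum 463
⇒ x* = 8
y-coordinate, sorted with cumulative weight:
  y=0 (Brookfield, w=125) cum 125
  y=0 (Calder, w=70) cum 195
  y=1 (Elwood, w=110) cum 305  ← median
  y=2 (Fenton, w=80) cum 385
  y=6 (Denby, w=70) cum 455
  y=8 (Ashton, w=8) cum 463
⇒ y* = 1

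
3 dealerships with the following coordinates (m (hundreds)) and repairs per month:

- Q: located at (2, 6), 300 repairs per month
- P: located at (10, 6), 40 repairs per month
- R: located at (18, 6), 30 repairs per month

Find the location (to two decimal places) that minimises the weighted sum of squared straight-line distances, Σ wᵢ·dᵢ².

(4.16, 6.00)

The minimiser of Σwᵢ‖p−pᵢ‖² is the weighted centroid p* = (Σwᵢpᵢ)/(Σwᵢ).
Σwᵢ = 370.
Σwᵢxᵢ = 300·2 + 40·10 + 30·18 = 1540.
Σwᵢyᵢ = 300·6 + 40·6 + 30·6 = 2220.
x* = 1540/370 = 4.16, y* = 2220/370 = 6.00.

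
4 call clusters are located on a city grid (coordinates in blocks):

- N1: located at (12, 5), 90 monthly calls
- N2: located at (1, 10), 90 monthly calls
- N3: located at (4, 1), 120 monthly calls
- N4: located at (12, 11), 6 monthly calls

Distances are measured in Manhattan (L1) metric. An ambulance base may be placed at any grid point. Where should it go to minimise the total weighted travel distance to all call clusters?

Manhattan distance separates: Σwᵢ(|x−xᵢ|+|y−yᵢ|) = Σwᵢ|x−xᵢ| + Σwᵢ|y−yᵢ|, so x and y are optimised independently as 1-D weighted medians.
Total weight W = 306; half = 153.
x-coordinate, sorted with cumulative weight:
  x=1 (N2, w=90) cum 90
  x=4 (N3, w=120) cum 210  ← median
  x=12 (N1, w=90) cum 300
  x=12 (N4, w=6) cum 306
⇒ x* = 4
y-coordinate, sorted with cumulative weight:
  y=1 (N3, w=120) cum 120
  y=5 (N1, w=90) cum 210  ← median
  y=10 (N2, w=90) cum 300
  y=11 (N4, w=6) cum 306
⇒ y* = 5

(4, 5)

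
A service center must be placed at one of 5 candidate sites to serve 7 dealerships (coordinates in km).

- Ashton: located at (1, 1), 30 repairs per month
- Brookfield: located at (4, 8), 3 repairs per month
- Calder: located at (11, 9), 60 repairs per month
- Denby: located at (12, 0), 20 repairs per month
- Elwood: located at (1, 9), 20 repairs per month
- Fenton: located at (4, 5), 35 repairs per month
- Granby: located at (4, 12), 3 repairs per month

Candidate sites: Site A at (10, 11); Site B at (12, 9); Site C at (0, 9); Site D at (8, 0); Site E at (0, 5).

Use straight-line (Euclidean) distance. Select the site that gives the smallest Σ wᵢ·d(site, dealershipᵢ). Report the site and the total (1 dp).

Site B, total 1230.9 km

Total weighted distance at each candidate:
  Site A (10, 11): total = 1281.1
  Site B (12, 9): total = 1230.9
  Site C (0, 9): total = 1447.2
  Site D (8, 0): total = 1378.3
  Site E (0, 5): total = 1347.6
Minimum is at Site B with total 1230.9 km.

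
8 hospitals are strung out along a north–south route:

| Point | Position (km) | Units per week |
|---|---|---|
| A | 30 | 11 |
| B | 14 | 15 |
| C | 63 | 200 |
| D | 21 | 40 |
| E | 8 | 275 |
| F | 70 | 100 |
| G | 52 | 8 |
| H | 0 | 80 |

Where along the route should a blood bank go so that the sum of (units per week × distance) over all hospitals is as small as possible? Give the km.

For a sum of weighted absolute distances on a line, the optimum is the weighted median (not the mean). Total weight W = 729; half-weight = 364.5.
Sort by position and accumulate weight:
  km 0 (H, w=80) → cum 80
  km 8 (E, w=275) → cum 355
  km 14 (B, w=15) → cum 370  ≥ 364.5 → median here
  km 21 (D, w=40) → cum 410
  km 30 (A, w=11) → cum 421
  km 52 (G, w=8) → cum 429
  km 63 (C, w=200) → cum 629
  km 70 (F, w=100) → cum 729
Optimal location: km 14.

x = 14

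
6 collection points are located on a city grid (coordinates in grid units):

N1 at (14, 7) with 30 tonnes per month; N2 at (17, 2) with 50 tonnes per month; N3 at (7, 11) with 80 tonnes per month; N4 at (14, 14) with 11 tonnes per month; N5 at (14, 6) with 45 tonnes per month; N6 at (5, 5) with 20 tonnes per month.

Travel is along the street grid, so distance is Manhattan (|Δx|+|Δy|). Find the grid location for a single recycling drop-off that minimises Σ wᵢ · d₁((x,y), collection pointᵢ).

(14, 7)

Manhattan distance separates: Σwᵢ(|x−xᵢ|+|y−yᵢ|) = Σwᵢ|x−xᵢ| + Σwᵢ|y−yᵢ|, so x and y are optimised independently as 1-D weighted medians.
Total weight W = 236; half = 118.
x-coordinate, sorted with cumulative weight:
  x=5 (N6, w=20) cum 20
  x=7 (N3, w=80) cum 100
  x=14 (N1, w=30) cum 130  ← median
  x=14 (N4, w=11) cum 141
  x=14 (N5, w=45) cum 186
  x=17 (N2, w=50) cum 236
⇒ x* = 14
y-coordinate, sorted with cumulative weight:
  y=2 (N2, w=50) cum 50
  y=5 (N6, w=20) cum 70
  y=6 (N5, w=45) cum 115
  y=7 (N1, w=30) cum 145  ← median
  y=11 (N3, w=80) cum 225
  y=14 (N4, w=11) cum 236
⇒ y* = 7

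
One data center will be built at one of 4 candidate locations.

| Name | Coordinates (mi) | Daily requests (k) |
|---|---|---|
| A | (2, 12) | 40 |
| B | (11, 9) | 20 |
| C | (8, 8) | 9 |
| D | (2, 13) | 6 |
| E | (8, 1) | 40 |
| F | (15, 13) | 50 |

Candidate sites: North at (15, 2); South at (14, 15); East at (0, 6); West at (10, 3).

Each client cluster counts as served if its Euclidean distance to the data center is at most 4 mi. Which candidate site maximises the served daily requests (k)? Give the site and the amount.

South, covering 50

Coverage radius r = 4 mi; a point is covered iff (Δx)²+(Δy)² ≤ 4² = 16.
  North (15, 2): covers {none} → 0
  South (14, 15): covers {F} → 50
  East (0, 6): covers {none} → 0
  West (10, 3): covers {E} → 40
Maximum coverage at South: 50 daily requests (k).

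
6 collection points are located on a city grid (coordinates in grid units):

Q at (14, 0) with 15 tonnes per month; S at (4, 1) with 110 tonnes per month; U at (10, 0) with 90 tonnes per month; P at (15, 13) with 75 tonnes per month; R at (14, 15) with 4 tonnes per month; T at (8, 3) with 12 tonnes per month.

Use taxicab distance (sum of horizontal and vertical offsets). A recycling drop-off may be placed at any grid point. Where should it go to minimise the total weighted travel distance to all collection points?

(10, 1)

Manhattan distance separates: Σwᵢ(|x−xᵢ|+|y−yᵢ|) = Σwᵢ|x−xᵢ| + Σwᵢ|y−yᵢ|, so x and y are optimised independently as 1-D weighted medians.
Total weight W = 306; half = 153.
x-coordinate, sorted with cumulative weight:
  x=4 (S, w=110) cum 110
  x=8 (T, w=12) cum 122
  x=10 (U, w=90) cum 212  ← median
  x=14 (Q, w=15) cum 227
  x=14 (R, w=4) cum 231
  x=15 (P, w=75) cum 306
⇒ x* = 10
y-coordinate, sorted with cumulative weight:
  y=0 (Q, w=15) cum 15
  y=0 (U, w=90) cum 105
  y=1 (S, w=110) cum 215  ← median
  y=3 (T, w=12) cum 227
  y=13 (P, w=75) cum 302
  y=15 (R, w=4) cum 306
⇒ y* = 1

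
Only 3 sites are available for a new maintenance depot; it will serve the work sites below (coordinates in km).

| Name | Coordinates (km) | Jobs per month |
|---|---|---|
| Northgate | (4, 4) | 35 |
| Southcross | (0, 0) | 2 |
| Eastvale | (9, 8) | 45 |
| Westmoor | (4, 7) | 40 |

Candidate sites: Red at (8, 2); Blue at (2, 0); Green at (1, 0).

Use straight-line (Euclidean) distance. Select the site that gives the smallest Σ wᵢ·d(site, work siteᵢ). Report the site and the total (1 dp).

Total weighted distance at each candidate:
  Red (8, 2): total = 702.9
  Blue (2, 0): total = 930.1
  Green (1, 0): total = 990.7
Minimum is at Red with total 702.9 km.

Red, total 702.9 km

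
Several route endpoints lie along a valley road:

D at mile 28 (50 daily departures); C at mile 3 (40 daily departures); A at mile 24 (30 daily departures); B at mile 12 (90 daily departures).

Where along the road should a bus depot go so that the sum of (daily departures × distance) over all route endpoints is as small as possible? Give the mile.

x = 12

For a sum of weighted absolute distances on a line, the optimum is the weighted median (not the mean). Total weight W = 210; half-weight = 105.
Sort by position and accumulate weight:
  mile 3 (C, w=40) → cum 40
  mile 12 (B, w=90) → cum 130  ≥ 105 → median here
  mile 24 (A, w=30) → cum 160
  mile 28 (D, w=50) → cum 210
Optimal location: mile 12.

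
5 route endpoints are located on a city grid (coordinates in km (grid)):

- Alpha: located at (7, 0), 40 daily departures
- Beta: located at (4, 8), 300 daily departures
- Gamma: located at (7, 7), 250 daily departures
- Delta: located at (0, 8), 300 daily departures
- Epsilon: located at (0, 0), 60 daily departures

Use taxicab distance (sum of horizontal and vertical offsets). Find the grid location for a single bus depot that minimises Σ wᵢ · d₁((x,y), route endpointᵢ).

Manhattan distance separates: Σwᵢ(|x−xᵢ|+|y−yᵢ|) = Σwᵢ|x−xᵢ| + Σwᵢ|y−yᵢ|, so x and y are optimised independently as 1-D weighted medians.
Total weight W = 950; half = 475.
x-coordinate, sorted with cumulative weight:
  x=0 (Delta, w=300) cum 300
  x=0 (Epsilon, w=60) cum 360
  x=4 (Beta, w=300) cum 660  ← median
  x=7 (Alpha, w=40) cum 700
  x=7 (Gamma, w=250) cum 950
⇒ x* = 4
y-coordinate, sorted with cumulative weight:
  y=0 (Alpha, w=40) cum 40
  y=0 (Epsilon, w=60) cum 100
  y=7 (Gamma, w=250) cum 350
  y=8 (Beta, w=300) cum 650  ← median
  y=8 (Delta, w=300) cum 950
⇒ y* = 8

(4, 8)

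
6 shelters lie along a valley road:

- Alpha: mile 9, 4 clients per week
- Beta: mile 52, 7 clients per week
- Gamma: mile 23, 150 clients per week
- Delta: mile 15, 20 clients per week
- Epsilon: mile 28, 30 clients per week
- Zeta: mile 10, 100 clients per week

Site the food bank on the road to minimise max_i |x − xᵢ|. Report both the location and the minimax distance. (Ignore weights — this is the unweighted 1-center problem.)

The 1-center on a line is the midpoint of the two extreme points: leftmost at 9, rightmost at 52.
Optimal location = (9 + 52)/2 = 30.5; maximum distance = (52 − 9)/2 = 21.5.

location 30.5, max distance 21.5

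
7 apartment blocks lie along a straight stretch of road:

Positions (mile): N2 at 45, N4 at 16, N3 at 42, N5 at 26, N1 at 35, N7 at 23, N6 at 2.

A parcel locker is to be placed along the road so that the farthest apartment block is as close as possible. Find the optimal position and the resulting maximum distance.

The 1-center on a line is the midpoint of the two extreme points: leftmost at 2, rightmost at 45.
Optimal location = (2 + 45)/2 = 23.5; maximum distance = (45 − 2)/2 = 21.5.

location 23.5, max distance 21.5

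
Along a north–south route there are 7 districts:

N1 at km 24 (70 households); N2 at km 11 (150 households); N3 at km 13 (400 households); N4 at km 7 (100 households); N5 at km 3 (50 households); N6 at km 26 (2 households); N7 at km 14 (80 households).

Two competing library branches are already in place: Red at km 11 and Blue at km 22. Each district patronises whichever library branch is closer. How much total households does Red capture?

780

The indifferent point is the midpoint (11+22)/2 = 16.5; districts left of it (closer to Red at 11) go to Red, those right go to Blue.
  N5 at 3 (w=50) → Red
  N4 at 7 (w=100) → Red
  N2 at 11 (w=150) → Red
  N3 at 13 (w=400) → Red
  N7 at 14 (w=80) → Red
  N1 at 24 (w=70) → Blue
  N6 at 26 (w=2) → Blue
Red captures 780; Blue captures 72.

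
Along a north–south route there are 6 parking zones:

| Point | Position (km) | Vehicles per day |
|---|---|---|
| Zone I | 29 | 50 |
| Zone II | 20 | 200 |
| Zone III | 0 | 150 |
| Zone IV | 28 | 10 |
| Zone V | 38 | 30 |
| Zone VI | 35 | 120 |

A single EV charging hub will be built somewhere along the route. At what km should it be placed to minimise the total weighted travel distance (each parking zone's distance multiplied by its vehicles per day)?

For a sum of weighted absolute distances on a line, the optimum is the weighted median (not the mean). Total weight W = 560; half-weight = 280.
Sort by position and accumulate weight:
  km 0 (Zone III, w=150) → cum 150
  km 20 (Zone II, w=200) → cum 350  ≥ 280 → median here
  km 28 (Zone IV, w=10) → cum 360
  km 29 (Zone I, w=50) → cum 410
  km 35 (Zone VI, w=120) → cum 530
  km 38 (Zone V, w=30) → cum 560
Optimal location: km 20.

x = 20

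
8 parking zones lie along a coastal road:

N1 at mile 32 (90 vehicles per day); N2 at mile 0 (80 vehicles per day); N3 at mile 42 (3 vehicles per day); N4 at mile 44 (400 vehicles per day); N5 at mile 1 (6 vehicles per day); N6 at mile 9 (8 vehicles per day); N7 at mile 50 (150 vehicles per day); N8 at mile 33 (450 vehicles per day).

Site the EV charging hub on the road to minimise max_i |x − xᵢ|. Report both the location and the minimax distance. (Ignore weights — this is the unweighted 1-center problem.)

The 1-center on a line is the midpoint of the two extreme points: leftmost at 0, rightmost at 50.
Optimal location = (0 + 50)/2 = 25; maximum distance = (50 − 0)/2 = 25.

location 25, max distance 25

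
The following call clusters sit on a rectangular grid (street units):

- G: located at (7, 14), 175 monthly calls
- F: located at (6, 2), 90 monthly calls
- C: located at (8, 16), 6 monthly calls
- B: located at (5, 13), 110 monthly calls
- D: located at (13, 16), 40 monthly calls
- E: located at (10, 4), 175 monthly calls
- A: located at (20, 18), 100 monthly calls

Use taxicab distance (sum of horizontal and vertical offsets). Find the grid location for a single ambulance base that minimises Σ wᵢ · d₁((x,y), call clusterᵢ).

Manhattan distance separates: Σwᵢ(|x−xᵢ|+|y−yᵢ|) = Σwᵢ|x−xᵢ| + Σwᵢ|y−yᵢ|, so x and y are optimised independently as 1-D weighted medians.
Total weight W = 696; half = 348.
x-coordinate, sorted with cumulative weight:
  x=5 (B, w=110) cum 110
  x=6 (F, w=90) cum 200
  x=7 (G, w=175) cum 375  ← median
  x=8 (C, w=6) cum 381
  x=10 (E, w=175) cum 556
  x=13 (D, w=40) cum 596
  x=20 (A, w=100) cum 696
⇒ x* = 7
y-coordinate, sorted with cumulative weight:
  y=2 (F, w=90) cum 90
  y=4 (E, w=175) cum 265
  y=13 (B, w=110) cum 375  ← median
  y=14 (G, w=175) cum 550
  y=16 (C, w=6) cum 556
  y=16 (D, w=40) cum 596
  y=18 (A, w=100) cum 696
⇒ y* = 13

(7, 13)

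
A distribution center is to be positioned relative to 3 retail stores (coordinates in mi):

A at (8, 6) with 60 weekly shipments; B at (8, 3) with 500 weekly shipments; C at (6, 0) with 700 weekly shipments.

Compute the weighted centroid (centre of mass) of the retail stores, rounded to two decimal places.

(6.89, 1.48)

The minimiser of Σwᵢ‖p−pᵢ‖² is the weighted centroid p* = (Σwᵢpᵢ)/(Σwᵢ).
Σwᵢ = 1260.
Σwᵢxᵢ = 60·8 + 500·8 + 700·6 = 8680.
Σwᵢyᵢ = 60·6 + 500·3 + 700·0 = 1860.
x* = 8680/1260 = 6.89, y* = 1860/1260 = 1.48.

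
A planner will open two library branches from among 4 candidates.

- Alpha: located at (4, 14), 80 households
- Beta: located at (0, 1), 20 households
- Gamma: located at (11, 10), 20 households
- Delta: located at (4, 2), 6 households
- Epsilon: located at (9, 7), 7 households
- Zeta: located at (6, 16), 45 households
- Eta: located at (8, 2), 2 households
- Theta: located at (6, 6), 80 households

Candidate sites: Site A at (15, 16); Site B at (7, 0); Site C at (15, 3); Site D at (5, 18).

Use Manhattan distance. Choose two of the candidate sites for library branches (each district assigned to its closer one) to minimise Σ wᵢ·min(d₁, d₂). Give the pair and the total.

{Site B, Site D}, total 1634

Evaluate every pair (each demand assigned to the nearer of the two):
  {Site B, Site D}: total = 1634
  {Site C, Site D}: total = 2213
  {Site A, Site D}: total = 2460
  {Site A, Site B}: total = 2464
  {Site A, Site C}: total = 3103
  {Site B, Site C}: total = 3164
Best pair: {Site B, Site D} with total 1634.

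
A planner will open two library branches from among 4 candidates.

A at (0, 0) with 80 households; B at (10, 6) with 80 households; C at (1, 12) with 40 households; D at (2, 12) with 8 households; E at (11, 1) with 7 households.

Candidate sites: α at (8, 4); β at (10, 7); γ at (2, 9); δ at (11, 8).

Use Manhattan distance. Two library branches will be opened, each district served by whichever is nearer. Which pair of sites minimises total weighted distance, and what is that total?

{β, γ}, total 1193

Evaluate every pair (each demand assigned to the nearer of the two):
  {β, γ}: total = 1193
  {γ, δ}: total = 1353
  {α, γ}: total = 1426
  {α, β}: total = 1746
  {α, δ}: total = 1906
  {β, δ}: total = 2153
Best pair: {β, γ} with total 1193.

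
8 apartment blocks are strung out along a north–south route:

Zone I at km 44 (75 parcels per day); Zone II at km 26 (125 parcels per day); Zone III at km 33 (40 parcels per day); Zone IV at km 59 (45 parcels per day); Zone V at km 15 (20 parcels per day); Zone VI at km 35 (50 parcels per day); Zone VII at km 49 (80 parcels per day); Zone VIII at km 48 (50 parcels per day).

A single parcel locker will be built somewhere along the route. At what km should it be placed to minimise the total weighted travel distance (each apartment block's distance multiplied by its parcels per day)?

x = 44

For a sum of weighted absolute distances on a line, the optimum is the weighted median (not the mean). Total weight W = 485; half-weight = 242.5.
Sort by position and accumulate weight:
  km 15 (Zone V, w=20) → cum 20
  km 26 (Zone II, w=125) → cum 145
  km 33 (Zone III, w=40) → cum 185
  km 35 (Zone VI, w=50) → cum 235
  km 44 (Zone I, w=75) → cum 310  ≥ 242.5 → median here
  km 48 (Zone VIII, w=50) → cum 360
  km 49 (Zone VII, w=80) → cum 440
  km 59 (Zone IV, w=45) → cum 485
Optimal location: km 44.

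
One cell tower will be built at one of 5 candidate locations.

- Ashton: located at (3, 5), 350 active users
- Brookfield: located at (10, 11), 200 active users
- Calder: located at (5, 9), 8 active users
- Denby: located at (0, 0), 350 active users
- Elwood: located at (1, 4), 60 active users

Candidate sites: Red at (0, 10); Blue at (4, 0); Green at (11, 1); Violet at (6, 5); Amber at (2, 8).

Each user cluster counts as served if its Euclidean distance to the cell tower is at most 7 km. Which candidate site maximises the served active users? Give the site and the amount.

Coverage radius r = 7 km; a point is covered iff (Δx)²+(Δy)² ≤ 7² = 49.
  Red (0, 10): covers {Ashton, Calder, Elwood} → 418
  Blue (4, 0): covers {Ashton, Denby, Elwood} → 760
  Green (11, 1): covers {none} → 0
  Violet (6, 5): covers {Ashton, Calder, Elwood} → 418
  Amber (2, 8): covers {Ashton, Calder, Elwood} → 418
Maximum coverage at Blue: 760 active users.

Blue, covering 760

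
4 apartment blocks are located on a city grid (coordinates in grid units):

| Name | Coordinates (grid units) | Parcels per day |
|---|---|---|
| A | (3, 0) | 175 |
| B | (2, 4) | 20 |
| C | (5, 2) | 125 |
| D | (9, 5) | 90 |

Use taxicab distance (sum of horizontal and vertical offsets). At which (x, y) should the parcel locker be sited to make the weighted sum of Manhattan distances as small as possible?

(5, 2)

Manhattan distance separates: Σwᵢ(|x−xᵢ|+|y−yᵢ|) = Σwᵢ|x−xᵢ| + Σwᵢ|y−yᵢ|, so x and y are optimised independently as 1-D weighted medians.
Total weight W = 410; half = 205.
x-coordinate, sorted with cumulative weight:
  x=2 (B, w=20) cum 20
  x=3 (A, w=175) cum 195
  x=5 (C, w=125) cum 320  ← median
  x=9 (D, w=90) cum 410
⇒ x* = 5
y-coordinate, sorted with cumulative weight:
  y=0 (A, w=175) cum 175
  y=2 (C, w=125) cum 300  ← median
  y=4 (B, w=20) cum 320
  y=5 (D, w=90) cum 410
⇒ y* = 2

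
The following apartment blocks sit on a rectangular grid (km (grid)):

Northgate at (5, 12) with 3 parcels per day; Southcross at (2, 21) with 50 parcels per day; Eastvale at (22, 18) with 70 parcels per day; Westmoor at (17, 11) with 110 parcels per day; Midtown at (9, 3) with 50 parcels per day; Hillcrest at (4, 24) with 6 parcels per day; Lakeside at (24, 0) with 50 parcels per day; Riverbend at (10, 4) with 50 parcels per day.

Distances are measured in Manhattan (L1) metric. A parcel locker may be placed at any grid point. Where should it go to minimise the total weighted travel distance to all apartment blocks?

Manhattan distance separates: Σwᵢ(|x−xᵢ|+|y−yᵢ|) = Σwᵢ|x−xᵢ| + Σwᵢ|y−yᵢ|, so x and y are optimised independently as 1-D weighted medians.
Total weight W = 389; half = 194.5.
x-coordinate, sorted with cumulative weight:
  x=2 (Southcross, w=50) cum 50
  x=4 (Hillcrest, w=6) cum 56
  x=5 (Northgate, w=3) cum 59
  x=9 (Midtown, w=50) cum 109
  x=10 (Riverbend, w=50) cum 159
  x=17 (Westmoor, w=110) cum 269  ← median
  x=22 (Eastvale, w=70) cum 339
  x=24 (Lakeside, w=50) cum 389
⇒ x* = 17
y-coordinate, sorted with cumulative weight:
  y=0 (Lakeside, w=50) cum 50
  y=3 (Midtown, w=50) cum 100
  y=4 (Riverbend, w=50) cum 150
  y=11 (Westmoor, w=110) cum 260  ← median
  y=12 (Northgate, w=3) cum 263
  y=18 (Eastvale, w=70) cum 333
  y=21 (Southcross, w=50) cum 383
  y=24 (Hillcrest, w=6) cum 389
⇒ y* = 11

(17, 11)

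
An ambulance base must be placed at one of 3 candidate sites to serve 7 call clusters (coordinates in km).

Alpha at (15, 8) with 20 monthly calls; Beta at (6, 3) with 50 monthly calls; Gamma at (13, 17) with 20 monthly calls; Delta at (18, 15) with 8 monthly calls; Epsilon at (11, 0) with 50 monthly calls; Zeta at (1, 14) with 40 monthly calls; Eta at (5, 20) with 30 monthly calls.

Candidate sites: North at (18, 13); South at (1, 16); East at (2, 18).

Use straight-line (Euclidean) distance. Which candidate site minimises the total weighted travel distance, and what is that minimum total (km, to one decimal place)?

South, total 2589.1 km

Total weighted distance at each candidate:
  North (18, 13): total = 2904.1
  South (1, 16): total = 2589.1
  East (2, 18): total = 2734.7
Minimum is at South with total 2589.1 km.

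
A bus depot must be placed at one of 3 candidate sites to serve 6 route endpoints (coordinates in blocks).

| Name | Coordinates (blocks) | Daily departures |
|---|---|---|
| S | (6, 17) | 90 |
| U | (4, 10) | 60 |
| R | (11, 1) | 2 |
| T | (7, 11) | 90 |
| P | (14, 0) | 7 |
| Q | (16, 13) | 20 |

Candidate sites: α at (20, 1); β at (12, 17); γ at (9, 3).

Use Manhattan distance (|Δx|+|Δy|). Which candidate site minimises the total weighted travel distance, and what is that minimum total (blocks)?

Total weighted distance at each candidate:
  α (20, 1): total = 6657
  β (12, 17): total = 2757
  γ (9, 3): total = 3554
Minimum is at β with total 2757 blocks.

β, total 2757 blocks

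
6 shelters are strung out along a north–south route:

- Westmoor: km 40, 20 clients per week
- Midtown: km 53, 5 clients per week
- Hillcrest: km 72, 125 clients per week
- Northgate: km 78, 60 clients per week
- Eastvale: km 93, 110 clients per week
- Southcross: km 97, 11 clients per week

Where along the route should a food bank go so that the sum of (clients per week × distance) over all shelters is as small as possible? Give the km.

For a sum of weighted absolute distances on a line, the optimum is the weighted median (not the mean). Total weight W = 331; half-weight = 165.5.
Sort by position and accumulate weight:
  km 40 (Westmoor, w=20) → cum 20
  km 53 (Midtown, w=5) → cum 25
  km 72 (Hillcrest, w=125) → cum 150
  km 78 (Northgate, w=60) → cum 210  ≥ 165.5 → median here
  km 93 (Eastvale, w=110) → cum 320
  km 97 (Southcross, w=11) → cum 331
Optimal location: km 78.

x = 78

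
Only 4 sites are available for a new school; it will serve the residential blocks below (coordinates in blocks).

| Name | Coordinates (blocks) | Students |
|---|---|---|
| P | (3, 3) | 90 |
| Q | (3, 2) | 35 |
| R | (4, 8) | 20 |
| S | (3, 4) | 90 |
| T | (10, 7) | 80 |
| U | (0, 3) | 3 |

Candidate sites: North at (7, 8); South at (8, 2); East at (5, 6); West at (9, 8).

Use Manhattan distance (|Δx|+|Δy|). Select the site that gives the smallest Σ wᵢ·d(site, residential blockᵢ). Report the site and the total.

East, total 1584 blocks

Total weighted distance at each candidate:
  North (7, 8): total = 2296
  South (8, 2): total = 2132
  East (5, 6): total = 1584
  West (9, 8): total = 2612
Minimum is at East with total 1584 blocks.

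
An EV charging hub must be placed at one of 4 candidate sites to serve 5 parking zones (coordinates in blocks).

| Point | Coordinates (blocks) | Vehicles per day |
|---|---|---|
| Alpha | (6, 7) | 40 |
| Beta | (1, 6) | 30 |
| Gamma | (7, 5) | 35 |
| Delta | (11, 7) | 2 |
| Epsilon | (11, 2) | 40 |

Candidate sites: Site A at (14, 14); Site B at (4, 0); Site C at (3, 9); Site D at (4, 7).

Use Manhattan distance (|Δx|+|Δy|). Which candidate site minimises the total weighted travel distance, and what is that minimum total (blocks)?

Site D, total 869 blocks

Total weighted distance at each candidate:
  Site A (14, 14): total = 2410
  Site B (4, 0): total = 1298
  Site C (3, 9): total = 1250
  Site D (4, 7): total = 869
Minimum is at Site D with total 869 blocks.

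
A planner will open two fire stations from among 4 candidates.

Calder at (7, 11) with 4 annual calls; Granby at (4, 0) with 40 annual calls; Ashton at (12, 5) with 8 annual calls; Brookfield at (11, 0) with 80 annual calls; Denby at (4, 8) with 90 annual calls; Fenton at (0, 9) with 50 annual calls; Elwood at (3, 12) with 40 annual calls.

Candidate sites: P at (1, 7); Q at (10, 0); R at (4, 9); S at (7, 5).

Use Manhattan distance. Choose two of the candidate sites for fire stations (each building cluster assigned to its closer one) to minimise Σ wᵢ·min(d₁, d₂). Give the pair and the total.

Evaluate every pair (each demand assigned to the nearer of the two):
  {Q, R}: total = 846
  {P, Q}: total = 1206
  {R, S}: total = 1550
  {P, S}: total = 1894
  {Q, S}: total = 1914
  {P, R}: total = 2156
Best pair: {Q, R} with total 846.

{Q, R}, total 846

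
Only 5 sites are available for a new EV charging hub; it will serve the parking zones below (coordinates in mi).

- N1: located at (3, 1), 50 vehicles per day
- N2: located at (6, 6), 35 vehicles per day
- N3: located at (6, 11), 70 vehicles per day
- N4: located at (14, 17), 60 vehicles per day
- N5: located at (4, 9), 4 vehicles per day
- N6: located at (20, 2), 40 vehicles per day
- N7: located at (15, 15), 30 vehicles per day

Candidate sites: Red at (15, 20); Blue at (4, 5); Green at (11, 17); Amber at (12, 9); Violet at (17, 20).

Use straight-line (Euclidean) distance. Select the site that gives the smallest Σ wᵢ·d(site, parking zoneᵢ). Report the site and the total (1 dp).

Total weighted distance at each candidate:
  Red (15, 20): total = 3746.3
  Blue (4, 5): total = 2777.5
  Green (11, 17): total = 2920.5
  Amber (12, 9): total = 2432.8
  Violet (17, 20): total = 4012.2
Minimum is at Amber with total 2432.8 mi.

Amber, total 2432.8 mi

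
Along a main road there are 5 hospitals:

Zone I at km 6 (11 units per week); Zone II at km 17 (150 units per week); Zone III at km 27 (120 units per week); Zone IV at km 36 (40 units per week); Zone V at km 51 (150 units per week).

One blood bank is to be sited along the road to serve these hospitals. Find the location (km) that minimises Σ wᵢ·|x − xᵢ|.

x = 27

For a sum of weighted absolute distances on a line, the optimum is the weighted median (not the mean). Total weight W = 471; half-weight = 235.5.
Sort by position and accumulate weight:
  km 6 (Zone I, w=11) → cum 11
  km 17 (Zone II, w=150) → cum 161
  km 27 (Zone III, w=120) → cum 281  ≥ 235.5 → median here
  km 36 (Zone IV, w=40) → cum 321
  km 51 (Zone V, w=150) → cum 471
Optimal location: km 27.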